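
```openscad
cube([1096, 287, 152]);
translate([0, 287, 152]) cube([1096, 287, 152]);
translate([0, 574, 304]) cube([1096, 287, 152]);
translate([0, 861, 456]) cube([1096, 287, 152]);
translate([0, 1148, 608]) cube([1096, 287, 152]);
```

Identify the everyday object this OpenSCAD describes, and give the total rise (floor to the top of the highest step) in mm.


A staircase. The total rise is 760 mm.

5 identical blocks, each offset up and back from the previous — a staircase. Each step is 152 mm tall and there are 5 of them, so the total rise is 5 × 152 = 760 mm.


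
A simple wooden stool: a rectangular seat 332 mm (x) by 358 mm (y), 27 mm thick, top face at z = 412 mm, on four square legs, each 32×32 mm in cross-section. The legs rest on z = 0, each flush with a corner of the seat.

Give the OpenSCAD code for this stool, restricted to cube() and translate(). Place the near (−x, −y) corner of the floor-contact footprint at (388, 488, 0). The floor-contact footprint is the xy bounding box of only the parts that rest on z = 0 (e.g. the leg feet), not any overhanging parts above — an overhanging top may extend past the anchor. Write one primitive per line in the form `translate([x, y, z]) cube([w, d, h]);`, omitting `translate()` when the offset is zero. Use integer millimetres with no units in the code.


// leg_h = 412 - 27 = 385
translate([388, 488, 385]) cube([332, 358, 27]);
translate([388, 488, 0]) cube([32, 32, 385]);
translate([688, 488, 0]) cube([32, 32, 385]);
translate([388, 814, 0]) cube([32, 32, 385]);
translate([688, 814, 0]) cube([32, 32, 385]);


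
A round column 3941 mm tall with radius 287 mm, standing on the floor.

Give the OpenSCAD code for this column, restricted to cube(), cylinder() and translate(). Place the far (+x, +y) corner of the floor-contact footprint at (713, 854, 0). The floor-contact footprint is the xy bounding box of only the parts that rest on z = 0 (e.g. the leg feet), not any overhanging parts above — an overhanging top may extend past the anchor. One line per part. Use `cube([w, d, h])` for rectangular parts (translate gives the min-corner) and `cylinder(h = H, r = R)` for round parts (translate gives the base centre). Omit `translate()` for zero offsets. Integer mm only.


translate([426, 567, 0]) cylinder(h = 3941, r = 287);


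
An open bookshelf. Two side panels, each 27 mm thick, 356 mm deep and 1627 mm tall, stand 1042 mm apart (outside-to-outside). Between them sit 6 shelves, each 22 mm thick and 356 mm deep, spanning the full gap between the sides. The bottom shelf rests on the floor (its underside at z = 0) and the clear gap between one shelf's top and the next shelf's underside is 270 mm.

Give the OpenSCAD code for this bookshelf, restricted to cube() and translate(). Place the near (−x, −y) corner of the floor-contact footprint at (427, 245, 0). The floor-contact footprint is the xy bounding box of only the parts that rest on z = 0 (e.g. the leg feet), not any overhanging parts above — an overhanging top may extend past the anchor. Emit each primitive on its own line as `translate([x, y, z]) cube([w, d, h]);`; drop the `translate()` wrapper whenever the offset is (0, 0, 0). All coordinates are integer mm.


translate([427, 245, 0]) cube([27, 356, 1627]);
translate([1442, 245, 0]) cube([27, 356, 1627]);
translate([454, 245, 0]) cube([988, 356, 22]);
translate([454, 245, 292]) cube([988, 356, 22]);
translate([454, 245, 584]) cube([988, 356, 22]);
translate([454, 245, 876]) cube([988, 356, 22]);
translate([454, 245, 1168]) cube([988, 356, 22]);
translate([454, 245, 1460]) cube([988, 356, 22]);


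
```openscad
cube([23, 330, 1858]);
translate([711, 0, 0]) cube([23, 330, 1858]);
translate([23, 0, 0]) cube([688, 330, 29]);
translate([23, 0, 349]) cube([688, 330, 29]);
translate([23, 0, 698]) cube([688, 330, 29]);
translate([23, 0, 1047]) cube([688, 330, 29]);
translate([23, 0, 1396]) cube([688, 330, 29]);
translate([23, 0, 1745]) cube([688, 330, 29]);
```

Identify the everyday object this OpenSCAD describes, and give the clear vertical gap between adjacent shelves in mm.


A bookshelf. The clear shelf gap is 320 mm.

Two tall side panels with 6 horizontal boards between them — a bookshelf. The first two shelf undersides are at z = 0 and z = 349; with shelf thickness 29, the clear gap is 349 − 0 − 29 = 320 mm.


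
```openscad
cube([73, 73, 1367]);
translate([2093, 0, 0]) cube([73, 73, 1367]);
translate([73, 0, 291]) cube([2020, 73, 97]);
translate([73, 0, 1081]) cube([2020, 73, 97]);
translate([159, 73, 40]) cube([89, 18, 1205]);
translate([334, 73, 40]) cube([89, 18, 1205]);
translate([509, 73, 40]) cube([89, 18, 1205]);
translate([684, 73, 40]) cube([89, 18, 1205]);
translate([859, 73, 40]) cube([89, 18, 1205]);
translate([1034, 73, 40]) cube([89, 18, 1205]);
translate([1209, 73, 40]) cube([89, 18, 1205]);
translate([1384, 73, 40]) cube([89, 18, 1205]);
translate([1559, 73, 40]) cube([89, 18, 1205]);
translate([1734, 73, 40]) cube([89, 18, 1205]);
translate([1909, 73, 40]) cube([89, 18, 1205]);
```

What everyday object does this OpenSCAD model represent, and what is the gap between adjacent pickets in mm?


A fence section. The picket gap is 86 mm.

Two posts, two rails, 11 pickets — a fence section. Span 2020 mm holds 11 pickets of 89 mm with 12 equal gaps: ⌊(2020 − 11·89) / 12⌋ = 86 mm.


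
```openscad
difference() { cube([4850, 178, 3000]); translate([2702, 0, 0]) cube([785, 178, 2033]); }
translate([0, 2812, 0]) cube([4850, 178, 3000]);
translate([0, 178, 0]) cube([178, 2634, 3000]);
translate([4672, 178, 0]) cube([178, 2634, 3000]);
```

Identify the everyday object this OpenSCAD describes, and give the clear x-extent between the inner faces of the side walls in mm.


A single room. The interior width is 4494 mm.

Four walls enclosing a rectangle with a door in the front wall — a room. Outside width 4850 minus two 178 mm walls gives 4494 mm.


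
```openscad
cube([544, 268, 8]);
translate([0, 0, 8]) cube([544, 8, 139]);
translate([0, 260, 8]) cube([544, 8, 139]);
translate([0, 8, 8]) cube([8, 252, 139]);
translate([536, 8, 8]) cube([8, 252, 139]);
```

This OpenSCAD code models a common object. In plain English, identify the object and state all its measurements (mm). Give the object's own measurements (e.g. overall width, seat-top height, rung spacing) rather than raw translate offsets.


An open-topped rectangular box: outside dimensions 544×268×147 mm, with a uniform wall and base thickness of 8 mm. The base is a full 544×268 slab on the floor; four walls sit on top of the base. The front and back walls (the −y and +y sides) span the full width; the two side walls fit between them.


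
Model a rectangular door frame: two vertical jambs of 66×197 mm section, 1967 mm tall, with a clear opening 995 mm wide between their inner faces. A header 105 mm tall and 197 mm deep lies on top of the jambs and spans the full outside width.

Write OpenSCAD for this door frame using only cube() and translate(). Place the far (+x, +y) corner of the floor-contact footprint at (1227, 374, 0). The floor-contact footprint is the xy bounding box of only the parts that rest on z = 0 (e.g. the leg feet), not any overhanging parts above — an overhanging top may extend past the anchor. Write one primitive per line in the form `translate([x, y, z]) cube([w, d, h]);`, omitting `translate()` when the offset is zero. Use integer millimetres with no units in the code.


translate([100, 177, 0]) cube([66, 197, 1967]);
translate([1161, 177, 0]) cube([66, 197, 1967]);
translate([100, 177, 1967]) cube([1127, 197, 105]);


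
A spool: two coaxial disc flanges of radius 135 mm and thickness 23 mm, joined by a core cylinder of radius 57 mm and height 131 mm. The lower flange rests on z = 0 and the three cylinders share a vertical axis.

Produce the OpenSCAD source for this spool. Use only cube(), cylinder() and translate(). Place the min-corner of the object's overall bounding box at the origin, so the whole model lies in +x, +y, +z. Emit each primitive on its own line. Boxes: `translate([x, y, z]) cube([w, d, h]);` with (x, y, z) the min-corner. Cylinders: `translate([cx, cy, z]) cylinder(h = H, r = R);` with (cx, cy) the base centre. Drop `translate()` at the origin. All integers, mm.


translate([135, 135, 0]) cylinder(h = 23, r = 135);
translate([135, 135, 23]) cylinder(h = 131, r = 57);
translate([135, 135, 154]) cylinder(h = 23, r = 135);


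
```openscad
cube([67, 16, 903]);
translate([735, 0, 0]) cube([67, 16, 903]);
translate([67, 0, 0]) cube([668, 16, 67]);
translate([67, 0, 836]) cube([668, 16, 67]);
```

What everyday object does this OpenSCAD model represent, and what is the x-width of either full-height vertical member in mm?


A picture frame. The border width is 67 mm.

Four thin pieces enclosing a rectangular opening — a picture frame. The two full-height stiles are 903 mm tall; the top rail sits at z = 836 and is 67 mm tall, so the border above the opening is 903 − 836 = 67 mm, matching the stile x-width.


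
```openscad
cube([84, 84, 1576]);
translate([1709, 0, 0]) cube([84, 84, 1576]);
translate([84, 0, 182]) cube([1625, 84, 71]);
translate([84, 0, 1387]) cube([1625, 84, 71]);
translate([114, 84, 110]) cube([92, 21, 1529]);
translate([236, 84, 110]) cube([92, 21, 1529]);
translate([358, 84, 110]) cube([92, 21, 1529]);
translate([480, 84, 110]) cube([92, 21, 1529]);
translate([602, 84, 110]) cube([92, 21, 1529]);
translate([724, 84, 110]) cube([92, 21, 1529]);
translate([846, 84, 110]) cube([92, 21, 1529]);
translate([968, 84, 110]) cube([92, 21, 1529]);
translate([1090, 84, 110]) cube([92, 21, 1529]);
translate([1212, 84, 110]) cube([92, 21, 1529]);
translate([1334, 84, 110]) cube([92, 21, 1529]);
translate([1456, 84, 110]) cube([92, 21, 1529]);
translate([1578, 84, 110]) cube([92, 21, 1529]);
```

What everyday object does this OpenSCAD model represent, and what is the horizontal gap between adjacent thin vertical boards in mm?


A fence section. The picket gap is 30 mm.

Two posts, two rails, 13 pickets — a fence section. Span 1625 mm holds 13 pickets of 92 mm with 14 equal gaps: ⌊(1625 − 13·92) / 14⌋ = 30 mm.


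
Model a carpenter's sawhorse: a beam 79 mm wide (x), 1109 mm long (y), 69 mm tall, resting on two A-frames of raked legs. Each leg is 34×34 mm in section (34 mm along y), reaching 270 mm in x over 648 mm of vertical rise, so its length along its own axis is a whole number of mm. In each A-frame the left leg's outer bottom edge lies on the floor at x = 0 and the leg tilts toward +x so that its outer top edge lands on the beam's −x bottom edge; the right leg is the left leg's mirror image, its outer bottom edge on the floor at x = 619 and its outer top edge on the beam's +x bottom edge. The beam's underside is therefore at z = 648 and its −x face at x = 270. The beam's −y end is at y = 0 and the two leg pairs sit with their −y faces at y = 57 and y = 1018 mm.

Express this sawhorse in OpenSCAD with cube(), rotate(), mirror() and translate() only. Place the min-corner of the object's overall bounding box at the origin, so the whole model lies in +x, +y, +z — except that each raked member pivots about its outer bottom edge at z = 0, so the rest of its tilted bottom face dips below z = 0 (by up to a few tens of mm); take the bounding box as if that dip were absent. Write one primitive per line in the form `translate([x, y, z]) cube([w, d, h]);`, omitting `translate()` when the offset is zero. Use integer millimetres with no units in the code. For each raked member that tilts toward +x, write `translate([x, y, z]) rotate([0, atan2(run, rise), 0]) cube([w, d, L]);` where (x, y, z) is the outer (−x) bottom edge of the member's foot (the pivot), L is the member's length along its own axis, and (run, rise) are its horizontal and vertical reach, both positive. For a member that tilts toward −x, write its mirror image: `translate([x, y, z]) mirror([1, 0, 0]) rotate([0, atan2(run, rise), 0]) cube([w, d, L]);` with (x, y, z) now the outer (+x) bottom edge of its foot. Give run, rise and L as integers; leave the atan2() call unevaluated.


translate([270, 0, 648]) cube([79, 1109, 69]);
translate([0, 57, 0]) rotate([0, atan2(270, 648), 0]) cube([34, 34, 702]);
translate([619, 57, 0]) mirror([1, 0, 0]) rotate([0, atan2(270, 648), 0]) cube([34, 34, 702]);
translate([0, 1018, 0]) rotate([0, atan2(270, 648), 0]) cube([34, 34, 702]);
translate([619, 1018, 0]) mirror([1, 0, 0]) rotate([0, atan2(270, 648), 0]) cube([34, 34, 702]);


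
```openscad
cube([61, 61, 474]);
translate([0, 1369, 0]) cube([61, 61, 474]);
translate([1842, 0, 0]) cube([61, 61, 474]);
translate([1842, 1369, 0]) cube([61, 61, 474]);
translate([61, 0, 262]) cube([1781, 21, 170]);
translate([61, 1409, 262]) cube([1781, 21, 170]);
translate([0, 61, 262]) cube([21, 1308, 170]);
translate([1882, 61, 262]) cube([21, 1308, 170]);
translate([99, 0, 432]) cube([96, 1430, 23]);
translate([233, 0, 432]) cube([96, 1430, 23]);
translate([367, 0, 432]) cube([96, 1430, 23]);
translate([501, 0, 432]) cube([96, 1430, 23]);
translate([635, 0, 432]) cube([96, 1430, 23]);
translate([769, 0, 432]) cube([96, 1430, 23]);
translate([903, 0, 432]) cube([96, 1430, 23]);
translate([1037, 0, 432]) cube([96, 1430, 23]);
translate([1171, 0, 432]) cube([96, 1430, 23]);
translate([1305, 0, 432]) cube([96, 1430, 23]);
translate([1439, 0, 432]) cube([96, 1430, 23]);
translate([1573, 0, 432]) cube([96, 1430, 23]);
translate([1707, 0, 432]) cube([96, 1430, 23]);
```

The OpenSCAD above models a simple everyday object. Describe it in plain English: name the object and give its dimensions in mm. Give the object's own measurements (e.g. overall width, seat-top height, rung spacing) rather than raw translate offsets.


A bed frame 1903 mm long (x) by 1430 mm wide (y). Four 61×61 mm corner posts, 474 mm tall, at the corners of the footprint. Four rails of 21 mm thickness and 170 mm height run between adjacent posts with their undersides at z = 262 mm, their outer faces flush with the outside of the frame (the two x-running rails run between the posts' inner faces; the two y-running rails run between the posts' inner faces). 13 slats, each 96 mm wide (x) and 23 mm thick, lie across the top of the two x-running rails, running the full 1430 mm width of the frame in y; along x they sit between the end posts with a 38 mm gap after the −x posts and between neighbouring slats, leaving 39 mm before the +x posts.


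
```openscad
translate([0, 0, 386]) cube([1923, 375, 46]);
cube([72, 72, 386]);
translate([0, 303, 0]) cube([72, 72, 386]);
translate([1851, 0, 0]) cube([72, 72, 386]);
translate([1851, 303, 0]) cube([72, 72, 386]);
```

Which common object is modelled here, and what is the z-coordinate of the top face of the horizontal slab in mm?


A bench. The seat-top height is 432 mm.

A long slab on four corner posts — a bench. The slab sits at z = 386 with thickness 46, so the top is 386 + 46 = 432 mm.


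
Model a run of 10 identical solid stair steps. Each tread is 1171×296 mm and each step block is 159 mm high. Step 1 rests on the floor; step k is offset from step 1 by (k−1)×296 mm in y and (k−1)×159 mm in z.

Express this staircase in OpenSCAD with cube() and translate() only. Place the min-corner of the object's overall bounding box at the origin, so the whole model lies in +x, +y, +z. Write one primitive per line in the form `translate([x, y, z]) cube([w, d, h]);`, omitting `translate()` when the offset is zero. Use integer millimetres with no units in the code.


cube([1171, 296, 159]);
translate([0, 296, 159]) cube([1171, 296, 159]);
translate([0, 592, 318]) cube([1171, 296, 159]);
translate([0, 888, 477]) cube([1171, 296, 159]);
translate([0, 1184, 636]) cube([1171, 296, 159]);
translate([0, 1480, 795]) cube([1171, 296, 159]);
translate([0, 1776, 954]) cube([1171, 296, 159]);
translate([0, 2072, 1113]) cube([1171, 296, 159]);
translate([0, 2368, 1272]) cube([1171, 296, 159]);
translate([0, 2664, 1431]) cube([1171, 296, 159]);


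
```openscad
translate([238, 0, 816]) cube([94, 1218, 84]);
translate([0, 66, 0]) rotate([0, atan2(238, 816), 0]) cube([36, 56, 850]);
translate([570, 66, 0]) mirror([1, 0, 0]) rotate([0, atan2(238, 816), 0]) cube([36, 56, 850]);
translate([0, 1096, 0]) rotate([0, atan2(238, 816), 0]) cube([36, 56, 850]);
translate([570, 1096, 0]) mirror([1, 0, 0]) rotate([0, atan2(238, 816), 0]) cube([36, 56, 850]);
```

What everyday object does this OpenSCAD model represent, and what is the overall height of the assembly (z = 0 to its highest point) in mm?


A sawhorse. The overall height is 900 mm.

A beam across two mirrored pairs of raked legs — a sawhorse. The beam's underside is at z = 816 (matching the legs' vertical rise in atan2(238, 816)) and the beam is 84 mm tall, so its top is at 816 + 84 = 900 mm. The raked legs top out at the beam's underside, so that is the highest point.


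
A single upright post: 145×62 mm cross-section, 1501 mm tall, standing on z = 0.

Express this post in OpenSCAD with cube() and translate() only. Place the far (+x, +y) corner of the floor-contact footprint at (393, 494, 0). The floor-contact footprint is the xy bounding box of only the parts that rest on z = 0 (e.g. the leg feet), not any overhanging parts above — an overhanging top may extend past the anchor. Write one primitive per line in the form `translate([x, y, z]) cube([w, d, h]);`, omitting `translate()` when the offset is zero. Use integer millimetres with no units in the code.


translate([248, 432, 0]) cube([145, 62, 1501]);


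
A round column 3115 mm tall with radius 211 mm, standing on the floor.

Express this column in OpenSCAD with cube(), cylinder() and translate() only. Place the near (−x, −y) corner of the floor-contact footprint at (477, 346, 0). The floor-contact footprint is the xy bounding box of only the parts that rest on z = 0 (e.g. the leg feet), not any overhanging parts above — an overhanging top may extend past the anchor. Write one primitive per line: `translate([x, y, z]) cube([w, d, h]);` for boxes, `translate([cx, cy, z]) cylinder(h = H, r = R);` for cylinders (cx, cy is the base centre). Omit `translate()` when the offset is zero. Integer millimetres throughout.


translate([688, 557, 0]) cylinder(h = 3115, r = 211);


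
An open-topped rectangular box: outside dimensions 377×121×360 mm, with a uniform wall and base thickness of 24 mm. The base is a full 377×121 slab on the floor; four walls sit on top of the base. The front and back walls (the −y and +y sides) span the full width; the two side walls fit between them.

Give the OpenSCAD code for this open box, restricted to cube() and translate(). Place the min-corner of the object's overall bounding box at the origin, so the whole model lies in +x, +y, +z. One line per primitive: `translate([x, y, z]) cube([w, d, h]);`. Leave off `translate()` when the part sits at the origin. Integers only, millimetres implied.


cube([377, 121, 24]);
translate([0, 0, 24]) cube([377, 24, 336]);
translate([0, 97, 24]) cube([377, 24, 336]);
translate([0, 24, 24]) cube([24, 73, 336]);
translate([353, 24, 24]) cube([24, 73, 336]);


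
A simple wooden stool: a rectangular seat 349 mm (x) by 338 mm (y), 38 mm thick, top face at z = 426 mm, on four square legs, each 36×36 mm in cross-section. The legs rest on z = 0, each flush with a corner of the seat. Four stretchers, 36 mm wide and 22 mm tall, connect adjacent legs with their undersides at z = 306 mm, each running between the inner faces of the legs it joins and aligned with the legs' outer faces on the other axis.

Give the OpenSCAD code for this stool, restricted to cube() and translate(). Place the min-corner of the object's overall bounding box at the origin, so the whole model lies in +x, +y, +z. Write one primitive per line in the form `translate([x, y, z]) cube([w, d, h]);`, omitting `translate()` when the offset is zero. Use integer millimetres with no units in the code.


translate([0, 0, 388]) cube([349, 338, 38]);
cube([36, 36, 388]);
translate([313, 0, 0]) cube([36, 36, 388]);
translate([0, 302, 0]) cube([36, 36, 388]);
translate([313, 302, 0]) cube([36, 36, 388]);
translate([36, 0, 306]) cube([277, 36, 22]);
translate([36, 302, 306]) cube([277, 36, 22]);
translate([0, 36, 306]) cube([36, 266, 22]);
translate([313, 36, 306]) cube([36, 266, 22]);


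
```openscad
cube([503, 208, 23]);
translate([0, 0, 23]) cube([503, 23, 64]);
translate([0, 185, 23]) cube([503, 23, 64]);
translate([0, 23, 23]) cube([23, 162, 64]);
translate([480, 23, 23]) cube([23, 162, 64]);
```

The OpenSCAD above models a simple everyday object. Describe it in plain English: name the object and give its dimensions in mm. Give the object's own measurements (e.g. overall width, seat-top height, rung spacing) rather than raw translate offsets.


An open-topped rectangular box: outside dimensions 503×208×87 mm, with a uniform wall and base thickness of 23 mm. The base is a full 503×208 slab on the floor; four walls sit on top of the base. The front and back walls (the −y and +y sides) span the full width; the two side walls fit between them.


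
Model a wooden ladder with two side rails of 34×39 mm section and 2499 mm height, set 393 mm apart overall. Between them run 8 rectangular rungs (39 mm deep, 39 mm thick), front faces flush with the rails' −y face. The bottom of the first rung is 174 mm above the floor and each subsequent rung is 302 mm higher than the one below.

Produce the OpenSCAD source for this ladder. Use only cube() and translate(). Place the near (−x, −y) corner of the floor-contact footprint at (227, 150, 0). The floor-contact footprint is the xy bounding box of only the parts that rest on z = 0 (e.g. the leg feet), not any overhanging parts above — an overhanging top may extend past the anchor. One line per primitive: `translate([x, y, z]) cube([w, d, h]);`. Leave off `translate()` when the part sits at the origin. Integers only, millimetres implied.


// rung span = 393 - 2*34 = 325
// rung[k] z = 174 + k*302
translate([227, 150, 0]) cube([34, 39, 2499]);
translate([586, 150, 0]) cube([34, 39, 2499]);
translate([261, 150, 174]) cube([325, 39, 39]);
translate([261, 150, 476]) cube([325, 39, 39]);
translate([261, 150, 778]) cube([325, 39, 39]);
translate([261, 150, 1080]) cube([325, 39, 39]);
translate([261, 150, 1382]) cube([325, 39, 39]);
translate([261, 150, 1684]) cube([325, 39, 39]);
translate([261, 150, 1986]) cube([325, 39, 39]);
translate([261, 150, 2288]) cube([325, 39, 39]);


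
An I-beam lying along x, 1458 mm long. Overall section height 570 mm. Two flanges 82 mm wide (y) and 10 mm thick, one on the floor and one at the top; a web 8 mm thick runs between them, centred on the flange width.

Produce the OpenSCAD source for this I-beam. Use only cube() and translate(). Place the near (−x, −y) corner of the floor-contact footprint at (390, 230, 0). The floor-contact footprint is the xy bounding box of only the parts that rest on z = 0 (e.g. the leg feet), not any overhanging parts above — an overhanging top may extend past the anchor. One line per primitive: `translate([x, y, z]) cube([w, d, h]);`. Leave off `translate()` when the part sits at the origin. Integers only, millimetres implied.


translate([390, 230, 0]) cube([1458, 82, 10]);
translate([390, 267, 10]) cube([1458, 8, 550]);
translate([390, 230, 560]) cube([1458, 82, 10]);


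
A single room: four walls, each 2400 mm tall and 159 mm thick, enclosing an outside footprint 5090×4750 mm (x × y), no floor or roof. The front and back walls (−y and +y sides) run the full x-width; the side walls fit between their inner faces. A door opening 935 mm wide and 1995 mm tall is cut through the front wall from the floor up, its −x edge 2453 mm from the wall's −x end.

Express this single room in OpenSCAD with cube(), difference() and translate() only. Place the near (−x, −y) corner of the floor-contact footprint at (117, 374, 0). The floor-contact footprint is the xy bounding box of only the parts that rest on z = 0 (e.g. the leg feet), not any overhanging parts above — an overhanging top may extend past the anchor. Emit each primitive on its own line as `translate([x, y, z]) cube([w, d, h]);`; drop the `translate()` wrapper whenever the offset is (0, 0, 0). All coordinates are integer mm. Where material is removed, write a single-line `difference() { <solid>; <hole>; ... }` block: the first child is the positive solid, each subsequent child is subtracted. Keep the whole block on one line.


difference() { translate([117, 374, 0]) cube([5090, 159, 2400]); translate([2570, 374, 0]) cube([935, 159, 1995]); }
translate([117, 4965, 0]) cube([5090, 159, 2400]);
translate([117, 533, 0]) cube([159, 4432, 2400]);
translate([5048, 533, 0]) cube([159, 4432, 2400]);


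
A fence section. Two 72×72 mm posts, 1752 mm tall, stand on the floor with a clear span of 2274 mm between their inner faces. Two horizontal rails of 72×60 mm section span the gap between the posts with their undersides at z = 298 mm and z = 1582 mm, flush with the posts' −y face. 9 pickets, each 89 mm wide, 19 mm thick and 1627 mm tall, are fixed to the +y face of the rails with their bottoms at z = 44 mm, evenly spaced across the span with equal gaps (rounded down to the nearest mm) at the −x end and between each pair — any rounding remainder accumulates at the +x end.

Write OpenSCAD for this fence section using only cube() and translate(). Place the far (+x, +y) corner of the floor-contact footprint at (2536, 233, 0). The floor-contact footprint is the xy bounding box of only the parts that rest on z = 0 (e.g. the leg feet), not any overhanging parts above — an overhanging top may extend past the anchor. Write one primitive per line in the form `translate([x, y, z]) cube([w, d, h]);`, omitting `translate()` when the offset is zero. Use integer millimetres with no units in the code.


translate([118, 161, 0]) cube([72, 72, 1752]);
translate([2464, 161, 0]) cube([72, 72, 1752]);
translate([190, 161, 298]) cube([2274, 72, 60]);
translate([190, 161, 1582]) cube([2274, 72, 60]);
translate([337, 233, 44]) cube([89, 19, 1627]);
translate([573, 233, 44]) cube([89, 19, 1627]);
translate([809, 233, 44]) cube([89, 19, 1627]);
translate([1045, 233, 44]) cube([89, 19, 1627]);
translate([1281, 233, 44]) cube([89, 19, 1627]);
translate([1517, 233, 44]) cube([89, 19, 1627]);
translate([1753, 233, 44]) cube([89, 19, 1627]);
translate([1989, 233, 44]) cube([89, 19, 1627]);
translate([2225, 233, 44]) cube([89, 19, 1627]);


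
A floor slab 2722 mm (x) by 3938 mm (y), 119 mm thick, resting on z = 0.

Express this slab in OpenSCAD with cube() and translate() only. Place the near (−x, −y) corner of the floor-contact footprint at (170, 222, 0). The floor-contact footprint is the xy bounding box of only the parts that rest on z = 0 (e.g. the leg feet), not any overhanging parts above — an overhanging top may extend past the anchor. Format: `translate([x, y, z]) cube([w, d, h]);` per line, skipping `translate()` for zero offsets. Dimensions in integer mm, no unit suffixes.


translate([170, 222, 0]) cube([2722, 3938, 119]);


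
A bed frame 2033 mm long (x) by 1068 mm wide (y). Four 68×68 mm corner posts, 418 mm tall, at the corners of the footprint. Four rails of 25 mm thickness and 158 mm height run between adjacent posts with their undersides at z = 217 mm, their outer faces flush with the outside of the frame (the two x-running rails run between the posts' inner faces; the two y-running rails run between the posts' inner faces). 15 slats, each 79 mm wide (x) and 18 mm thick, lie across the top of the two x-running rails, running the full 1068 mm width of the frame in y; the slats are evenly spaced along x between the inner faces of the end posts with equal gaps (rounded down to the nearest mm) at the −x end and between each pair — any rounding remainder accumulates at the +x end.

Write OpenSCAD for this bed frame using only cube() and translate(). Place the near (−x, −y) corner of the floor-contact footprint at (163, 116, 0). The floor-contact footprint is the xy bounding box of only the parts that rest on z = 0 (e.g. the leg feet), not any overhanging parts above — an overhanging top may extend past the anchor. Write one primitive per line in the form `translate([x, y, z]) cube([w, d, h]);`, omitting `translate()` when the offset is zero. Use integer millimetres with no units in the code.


translate([163, 116, 0]) cube([68, 68, 418]);
translate([163, 1116, 0]) cube([68, 68, 418]);
translate([2128, 116, 0]) cube([68, 68, 418]);
translate([2128, 1116, 0]) cube([68, 68, 418]);
translate([231, 116, 217]) cube([1897, 25, 158]);
translate([231, 1159, 217]) cube([1897, 25, 158]);
translate([163, 184, 217]) cube([25, 932, 158]);
translate([2171, 184, 217]) cube([25, 932, 158]);
translate([275, 116, 375]) cube([79, 1068, 18]);
translate([398, 116, 375]) cube([79, 1068, 18]);
translate([521, 116, 375]) cube([79, 1068, 18]);
translate([644, 116, 375]) cube([79, 1068, 18]);
translate([767, 116, 375]) cube([79, 1068, 18]);
translate([890, 116, 375]) cube([79, 1068, 18]);
translate([1013, 116, 375]) cube([79, 1068, 18]);
translate([1136, 116, 375]) cube([79, 1068, 18]);
translate([1259, 116, 375]) cube([79, 1068, 18]);
translate([1382, 116, 375]) cube([79, 1068, 18]);
translate([1505, 116, 375]) cube([79, 1068, 18]);
translate([1628, 116, 375]) cube([79, 1068, 18]);
translate([1751, 116, 375]) cube([79, 1068, 18]);
translate([1874, 116, 375]) cube([79, 1068, 18]);
translate([1997, 116, 375]) cube([79, 1068, 18]);


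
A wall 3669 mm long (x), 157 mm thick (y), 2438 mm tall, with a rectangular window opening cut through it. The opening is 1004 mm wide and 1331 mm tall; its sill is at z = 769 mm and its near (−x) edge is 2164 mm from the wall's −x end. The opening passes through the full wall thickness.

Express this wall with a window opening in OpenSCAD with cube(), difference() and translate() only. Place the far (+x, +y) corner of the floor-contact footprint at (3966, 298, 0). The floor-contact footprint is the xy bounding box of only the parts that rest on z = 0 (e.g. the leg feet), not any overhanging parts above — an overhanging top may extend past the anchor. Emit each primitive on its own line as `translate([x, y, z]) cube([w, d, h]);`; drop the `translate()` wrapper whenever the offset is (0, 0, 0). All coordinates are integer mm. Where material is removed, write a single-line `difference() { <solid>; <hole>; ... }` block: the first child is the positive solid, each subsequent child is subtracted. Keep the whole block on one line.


difference() { translate([297, 141, 0]) cube([3669, 157, 2438]); translate([2461, 141, 769]) cube([1004, 157, 1331]); }


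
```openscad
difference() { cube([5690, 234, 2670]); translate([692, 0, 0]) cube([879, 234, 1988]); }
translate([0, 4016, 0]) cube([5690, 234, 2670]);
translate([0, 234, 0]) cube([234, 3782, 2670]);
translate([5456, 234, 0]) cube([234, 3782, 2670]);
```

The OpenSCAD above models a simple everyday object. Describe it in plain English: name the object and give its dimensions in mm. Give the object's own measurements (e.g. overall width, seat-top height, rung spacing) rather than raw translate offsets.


A single room: four walls, each 2670 mm tall and 234 mm thick, enclosing an outside footprint 5690×4250 mm (x × y), no floor or roof. The front and back walls (−y and +y sides) run the full x-width; the side walls fit between their inner faces. A door opening 879 mm wide and 1988 mm tall is cut through the front wall from the floor up, its −x edge 692 mm from the wall's −x end.


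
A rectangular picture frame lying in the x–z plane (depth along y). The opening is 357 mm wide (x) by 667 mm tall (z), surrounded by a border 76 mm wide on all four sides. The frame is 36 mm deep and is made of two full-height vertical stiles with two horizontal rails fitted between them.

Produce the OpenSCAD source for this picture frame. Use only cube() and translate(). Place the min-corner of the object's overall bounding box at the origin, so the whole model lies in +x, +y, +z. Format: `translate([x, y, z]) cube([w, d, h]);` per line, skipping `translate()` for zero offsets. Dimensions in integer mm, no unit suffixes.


cube([76, 36, 819]);
translate([433, 0, 0]) cube([76, 36, 819]);
translate([76, 0, 0]) cube([357, 36, 76]);
translate([76, 0, 743]) cube([357, 36, 76]);


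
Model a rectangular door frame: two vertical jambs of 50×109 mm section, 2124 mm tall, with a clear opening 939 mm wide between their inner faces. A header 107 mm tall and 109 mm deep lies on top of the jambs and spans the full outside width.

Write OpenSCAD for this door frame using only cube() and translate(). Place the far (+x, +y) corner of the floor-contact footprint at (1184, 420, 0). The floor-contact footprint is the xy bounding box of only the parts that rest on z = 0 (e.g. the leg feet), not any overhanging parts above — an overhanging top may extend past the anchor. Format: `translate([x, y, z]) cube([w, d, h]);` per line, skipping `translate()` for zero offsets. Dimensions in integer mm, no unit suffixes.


translate([145, 311, 0]) cube([50, 109, 2124]);
translate([1134, 311, 0]) cube([50, 109, 2124]);
translate([145, 311, 2124]) cube([1039, 109, 107]);


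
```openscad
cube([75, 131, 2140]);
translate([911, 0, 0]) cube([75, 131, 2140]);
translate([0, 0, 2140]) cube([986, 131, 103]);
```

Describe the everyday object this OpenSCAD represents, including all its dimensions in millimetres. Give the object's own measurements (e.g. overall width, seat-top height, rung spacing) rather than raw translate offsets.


A door frame. The clear opening is 836 mm wide and 2140 mm high. Two 75 mm wide jambs, 131 mm deep, stand either side of the opening from the floor to the top of the opening. A 103 mm thick head sits across the top of both jambs, spanning the full outside width of the frame.


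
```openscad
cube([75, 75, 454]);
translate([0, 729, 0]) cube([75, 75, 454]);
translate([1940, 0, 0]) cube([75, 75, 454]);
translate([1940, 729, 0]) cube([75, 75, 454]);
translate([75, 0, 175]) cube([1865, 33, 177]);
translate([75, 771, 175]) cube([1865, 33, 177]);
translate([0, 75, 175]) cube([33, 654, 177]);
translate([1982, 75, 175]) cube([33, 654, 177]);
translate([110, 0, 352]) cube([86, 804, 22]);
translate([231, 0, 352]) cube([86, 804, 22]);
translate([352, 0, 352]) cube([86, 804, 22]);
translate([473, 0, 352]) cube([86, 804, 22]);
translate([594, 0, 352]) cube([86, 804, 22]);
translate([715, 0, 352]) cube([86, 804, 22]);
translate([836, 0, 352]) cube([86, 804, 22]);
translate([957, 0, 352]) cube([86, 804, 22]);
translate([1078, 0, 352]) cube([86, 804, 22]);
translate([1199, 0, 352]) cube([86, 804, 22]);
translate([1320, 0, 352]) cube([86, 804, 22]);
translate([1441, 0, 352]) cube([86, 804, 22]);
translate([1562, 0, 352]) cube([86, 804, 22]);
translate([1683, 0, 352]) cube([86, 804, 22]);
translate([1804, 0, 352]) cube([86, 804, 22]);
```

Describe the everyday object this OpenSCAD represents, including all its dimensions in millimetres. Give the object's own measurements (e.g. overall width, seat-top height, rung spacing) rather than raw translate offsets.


A bed frame 2015 mm long (x) by 804 mm wide (y). Four 75×75 mm corner posts, 454 mm tall, at the corners of the footprint. Four rails of 33 mm thickness and 177 mm height run between adjacent posts with their undersides at z = 175 mm, their outer faces flush with the outside of the frame (the two x-running rails run between the posts' inner faces; the two y-running rails run between the posts' inner faces). 15 slats, each 86 mm wide (x) and 22 mm thick, lie across the top of the two x-running rails, running the full 804 mm width of the frame in y; along x they sit between the end posts with a 35 mm gap after the −x posts and between neighbouring slats, leaving 50 mm before the +x posts.


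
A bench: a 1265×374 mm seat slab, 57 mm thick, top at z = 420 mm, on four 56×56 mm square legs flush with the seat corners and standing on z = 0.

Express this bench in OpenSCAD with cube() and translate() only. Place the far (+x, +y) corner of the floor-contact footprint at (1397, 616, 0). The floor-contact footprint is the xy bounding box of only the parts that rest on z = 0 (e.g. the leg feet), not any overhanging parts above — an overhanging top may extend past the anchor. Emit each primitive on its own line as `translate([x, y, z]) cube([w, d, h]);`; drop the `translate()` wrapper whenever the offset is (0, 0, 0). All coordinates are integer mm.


translate([132, 242, 363]) cube([1265, 374, 57]);
translate([132, 242, 0]) cube([56, 56, 363]);
translate([132, 560, 0]) cube([56, 56, 363]);
translate([1341, 242, 0]) cube([56, 56, 363]);
translate([1341, 560, 0]) cube([56, 56, 363]);


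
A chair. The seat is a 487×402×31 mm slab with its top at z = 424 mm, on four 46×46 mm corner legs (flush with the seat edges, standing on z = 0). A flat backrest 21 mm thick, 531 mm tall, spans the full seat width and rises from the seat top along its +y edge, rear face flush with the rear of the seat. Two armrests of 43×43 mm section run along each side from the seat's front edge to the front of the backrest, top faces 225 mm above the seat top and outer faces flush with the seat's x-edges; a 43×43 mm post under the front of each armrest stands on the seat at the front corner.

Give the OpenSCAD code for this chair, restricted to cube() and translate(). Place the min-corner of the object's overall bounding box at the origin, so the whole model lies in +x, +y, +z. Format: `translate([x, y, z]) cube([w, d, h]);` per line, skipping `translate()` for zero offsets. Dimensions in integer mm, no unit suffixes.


translate([0, 0, 393]) cube([487, 402, 31]);
cube([46, 46, 393]);
translate([441, 0, 0]) cube([46, 46, 393]);
translate([0, 356, 0]) cube([46, 46, 393]);
translate([441, 356, 0]) cube([46, 46, 393]);
translate([0, 381, 424]) cube([487, 21, 531]);
translate([0, 0, 606]) cube([43, 381, 43]);
translate([444, 0, 606]) cube([43, 381, 43]);
translate([0, 0, 424]) cube([43, 43, 182]);
translate([444, 0, 424]) cube([43, 43, 182]);


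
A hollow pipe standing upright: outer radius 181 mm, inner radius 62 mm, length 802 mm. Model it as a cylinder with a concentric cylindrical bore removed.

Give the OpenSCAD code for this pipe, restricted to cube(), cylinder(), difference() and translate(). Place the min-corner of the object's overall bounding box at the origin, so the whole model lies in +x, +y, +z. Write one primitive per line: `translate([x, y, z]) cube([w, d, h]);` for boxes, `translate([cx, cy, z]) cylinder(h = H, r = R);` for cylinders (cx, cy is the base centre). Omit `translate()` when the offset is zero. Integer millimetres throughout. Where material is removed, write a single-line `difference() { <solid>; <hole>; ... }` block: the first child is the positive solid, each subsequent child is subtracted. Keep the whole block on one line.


difference() { translate([181, 181, 0]) cylinder(h = 802, r = 181); translate([181, 181, 0]) cylinder(h = 802, r = 62); }


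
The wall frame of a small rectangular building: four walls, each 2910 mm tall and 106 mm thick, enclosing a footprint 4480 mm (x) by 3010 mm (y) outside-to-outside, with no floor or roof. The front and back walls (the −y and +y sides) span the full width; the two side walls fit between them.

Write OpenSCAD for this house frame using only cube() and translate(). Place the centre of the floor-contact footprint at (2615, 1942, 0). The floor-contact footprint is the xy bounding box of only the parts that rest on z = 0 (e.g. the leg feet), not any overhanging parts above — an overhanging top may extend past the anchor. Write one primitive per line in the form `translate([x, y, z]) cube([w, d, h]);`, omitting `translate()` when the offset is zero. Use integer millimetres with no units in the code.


translate([375, 437, 0]) cube([4480, 106, 2910]);
translate([375, 3341, 0]) cube([4480, 106, 2910]);
translate([375, 543, 0]) cube([106, 2798, 2910]);
translate([4749, 543, 0]) cube([106, 2798, 2910]);


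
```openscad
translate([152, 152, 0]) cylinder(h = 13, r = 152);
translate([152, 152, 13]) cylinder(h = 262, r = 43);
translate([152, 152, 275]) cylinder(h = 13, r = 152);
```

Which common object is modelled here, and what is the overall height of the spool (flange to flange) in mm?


A spool. The overall height is 288 mm.

Three coaxial cylinders, large–small–large — a spool. Two 13 mm flanges and a 262 mm core give 13 + 262 + 13 = 288 mm.
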